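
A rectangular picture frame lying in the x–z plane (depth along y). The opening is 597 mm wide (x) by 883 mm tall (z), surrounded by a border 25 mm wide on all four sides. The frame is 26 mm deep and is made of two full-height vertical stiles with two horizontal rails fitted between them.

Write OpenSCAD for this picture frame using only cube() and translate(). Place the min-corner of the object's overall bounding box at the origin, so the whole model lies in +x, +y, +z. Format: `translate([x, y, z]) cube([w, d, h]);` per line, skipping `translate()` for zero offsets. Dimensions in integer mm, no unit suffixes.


cube([25, 26, 933]);
translate([622, 0, 0]) cube([25, 26, 933]);
translate([25, 0, 0]) cube([597, 26, 25]);
translate([25, 0, 908]) cube([597, 26, 25]);


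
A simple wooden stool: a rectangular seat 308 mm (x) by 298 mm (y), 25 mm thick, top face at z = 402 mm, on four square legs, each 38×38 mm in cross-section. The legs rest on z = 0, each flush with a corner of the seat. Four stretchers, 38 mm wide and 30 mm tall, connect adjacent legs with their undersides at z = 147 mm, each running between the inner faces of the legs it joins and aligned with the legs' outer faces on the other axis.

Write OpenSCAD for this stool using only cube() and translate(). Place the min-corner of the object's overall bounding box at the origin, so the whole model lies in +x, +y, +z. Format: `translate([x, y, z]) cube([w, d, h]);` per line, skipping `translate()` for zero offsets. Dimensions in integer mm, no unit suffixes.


translate([0, 0, 377]) cube([308, 298, 25]);
cube([38, 38, 377]);
translate([270, 0, 0]) cube([38, 38, 377]);
translate([0, 260, 0]) cube([38, 38, 377]);
translate([270, 260, 0]) cube([38, 38, 377]);
translate([38, 0, 147]) cube([232, 38, 30]);
translate([38, 260, 147]) cube([232, 38, 30]);
translate([0, 38, 147]) cube([38, 222, 30]);
translate([270, 38, 147]) cube([38, 222, 30]);


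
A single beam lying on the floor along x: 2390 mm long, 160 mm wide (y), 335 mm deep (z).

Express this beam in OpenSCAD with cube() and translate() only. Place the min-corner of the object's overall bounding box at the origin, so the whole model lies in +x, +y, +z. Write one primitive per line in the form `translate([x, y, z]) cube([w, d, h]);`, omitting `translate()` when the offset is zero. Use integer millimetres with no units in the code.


cube([2390, 160, 335]);


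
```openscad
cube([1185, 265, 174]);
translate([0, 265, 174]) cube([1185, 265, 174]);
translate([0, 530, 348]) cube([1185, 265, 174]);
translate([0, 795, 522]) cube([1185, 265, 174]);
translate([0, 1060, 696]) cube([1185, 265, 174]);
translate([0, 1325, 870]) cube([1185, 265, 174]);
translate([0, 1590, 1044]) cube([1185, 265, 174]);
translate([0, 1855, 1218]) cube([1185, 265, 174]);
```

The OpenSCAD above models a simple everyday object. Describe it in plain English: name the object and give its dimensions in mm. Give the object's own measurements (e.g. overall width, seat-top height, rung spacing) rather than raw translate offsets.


A straight staircase of 8 solid steps. Each step is 1185 mm wide (x), 265 mm deep (y, the going) and 174 mm tall (the rise). The first step rests on the floor; each subsequent step sits one going further in +y and one rise higher in +z, directly behind and above the previous step with no overlap.


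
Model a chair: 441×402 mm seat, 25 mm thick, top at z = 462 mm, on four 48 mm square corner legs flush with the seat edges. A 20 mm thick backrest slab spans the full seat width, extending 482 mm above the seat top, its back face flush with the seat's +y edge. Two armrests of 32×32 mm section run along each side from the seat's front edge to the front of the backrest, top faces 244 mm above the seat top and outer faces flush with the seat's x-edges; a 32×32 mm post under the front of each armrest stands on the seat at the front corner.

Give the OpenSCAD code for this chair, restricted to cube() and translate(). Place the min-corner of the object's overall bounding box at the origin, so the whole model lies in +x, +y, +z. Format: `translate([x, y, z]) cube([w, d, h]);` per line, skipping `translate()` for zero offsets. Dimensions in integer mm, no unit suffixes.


translate([0, 0, 437]) cube([441, 402, 25]);
cube([48, 48, 437]);
translate([393, 0, 0]) cube([48, 48, 437]);
translate([0, 354, 0]) cube([48, 48, 437]);
translate([393, 354, 0]) cube([48, 48, 437]);
translate([0, 382, 462]) cube([441, 20, 482]);
translate([0, 0, 674]) cube([32, 382, 32]);
translate([409, 0, 674]) cube([32, 382, 32]);
translate([0, 0, 462]) cube([32, 32, 212]);
translate([409, 0, 462]) cube([32, 32, 212]);


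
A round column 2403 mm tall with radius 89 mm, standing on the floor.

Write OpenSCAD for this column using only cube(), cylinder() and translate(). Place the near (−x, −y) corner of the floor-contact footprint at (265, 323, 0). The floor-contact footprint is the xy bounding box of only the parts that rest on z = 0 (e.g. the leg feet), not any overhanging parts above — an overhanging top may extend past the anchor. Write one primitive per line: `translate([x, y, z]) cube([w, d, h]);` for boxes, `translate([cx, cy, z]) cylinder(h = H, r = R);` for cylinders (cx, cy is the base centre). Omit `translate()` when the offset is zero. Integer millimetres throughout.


translate([354, 412, 0]) cylinder(h = 2403, r = 89);


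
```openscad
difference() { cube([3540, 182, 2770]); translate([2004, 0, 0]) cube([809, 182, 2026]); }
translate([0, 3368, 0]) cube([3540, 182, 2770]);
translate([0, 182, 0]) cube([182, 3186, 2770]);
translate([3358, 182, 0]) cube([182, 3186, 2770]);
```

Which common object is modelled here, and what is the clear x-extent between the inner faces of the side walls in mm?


A single room. The interior width is 3176 mm.

Four walls enclosing a rectangle with a door in the front wall — a room. Outside width 3540 minus two 182 mm walls gives 3176 mm.


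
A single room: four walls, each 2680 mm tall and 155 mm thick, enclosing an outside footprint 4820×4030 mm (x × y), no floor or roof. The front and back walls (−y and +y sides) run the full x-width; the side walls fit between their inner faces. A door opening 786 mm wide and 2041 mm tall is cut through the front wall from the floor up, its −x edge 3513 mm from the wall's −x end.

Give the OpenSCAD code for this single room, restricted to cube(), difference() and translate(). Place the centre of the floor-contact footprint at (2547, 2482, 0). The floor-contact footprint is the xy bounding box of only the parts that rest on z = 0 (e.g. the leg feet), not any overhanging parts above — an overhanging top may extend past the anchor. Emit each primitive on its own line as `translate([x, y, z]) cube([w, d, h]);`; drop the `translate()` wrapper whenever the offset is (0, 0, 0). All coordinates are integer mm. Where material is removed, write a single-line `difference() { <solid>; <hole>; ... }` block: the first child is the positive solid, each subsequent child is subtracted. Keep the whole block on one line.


difference() { translate([137, 467, 0]) cube([4820, 155, 2680]); translate([3650, 467, 0]) cube([786, 155, 2041]); }
translate([137, 4342, 0]) cube([4820, 155, 2680]);
translate([137, 622, 0]) cube([155, 3720, 2680]);
translate([4802, 622, 0]) cube([155, 3720, 2680]);


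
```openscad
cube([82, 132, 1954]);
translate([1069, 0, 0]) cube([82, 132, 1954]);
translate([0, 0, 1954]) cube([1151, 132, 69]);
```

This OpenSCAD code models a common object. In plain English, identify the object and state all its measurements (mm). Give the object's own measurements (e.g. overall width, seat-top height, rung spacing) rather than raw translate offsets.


A door frame. The clear opening is 987 mm wide and 1954 mm high. Two 82 mm wide jambs, 132 mm deep, stand either side of the opening from the floor to the top of the opening. A 69 mm thick head sits across the top of both jambs, spanning the full outside width of the frame.


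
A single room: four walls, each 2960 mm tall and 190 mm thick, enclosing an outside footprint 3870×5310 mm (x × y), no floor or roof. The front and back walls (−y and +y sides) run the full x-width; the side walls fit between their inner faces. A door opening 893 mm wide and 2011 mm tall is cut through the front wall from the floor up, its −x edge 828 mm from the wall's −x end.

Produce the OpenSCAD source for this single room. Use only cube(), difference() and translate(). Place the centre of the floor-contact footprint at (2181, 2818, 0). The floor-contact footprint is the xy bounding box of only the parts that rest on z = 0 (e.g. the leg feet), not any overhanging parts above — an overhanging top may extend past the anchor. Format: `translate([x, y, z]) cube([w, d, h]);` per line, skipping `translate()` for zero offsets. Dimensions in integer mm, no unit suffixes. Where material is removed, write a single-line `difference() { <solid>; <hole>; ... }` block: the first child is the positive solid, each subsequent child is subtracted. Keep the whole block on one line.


difference() { translate([246, 163, 0]) cube([3870, 190, 2960]); translate([1074, 163, 0]) cube([893, 190, 2011]); }
translate([246, 5283, 0]) cube([3870, 190, 2960]);
translate([246, 353, 0]) cube([190, 4930, 2960]);
translate([3926, 353, 0]) cube([190, 4930, 2960]);


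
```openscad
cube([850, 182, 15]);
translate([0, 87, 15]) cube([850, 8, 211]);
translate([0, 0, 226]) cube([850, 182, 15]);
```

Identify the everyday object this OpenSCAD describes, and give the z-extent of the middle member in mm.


An I-beam. The web height is 211 mm.

Two wide flanges with a thin centred web — an I-beam. Overall 241 mm minus two 15 mm flanges gives a web of 241 − 2·15 = 211 mm.


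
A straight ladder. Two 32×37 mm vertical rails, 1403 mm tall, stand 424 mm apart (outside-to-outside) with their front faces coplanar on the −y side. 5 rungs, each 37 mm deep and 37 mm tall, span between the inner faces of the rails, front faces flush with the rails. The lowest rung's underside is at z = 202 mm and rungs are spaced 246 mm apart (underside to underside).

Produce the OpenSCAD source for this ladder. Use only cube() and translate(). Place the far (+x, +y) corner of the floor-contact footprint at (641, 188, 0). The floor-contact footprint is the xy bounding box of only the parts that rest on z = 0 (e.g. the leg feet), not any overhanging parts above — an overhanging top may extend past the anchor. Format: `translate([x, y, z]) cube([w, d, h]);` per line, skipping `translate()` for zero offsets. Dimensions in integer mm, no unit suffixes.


// rung span = 424 - 2*32 = 360
// rung[k] z = 202 + k*246
translate([217, 151, 0]) cube([32, 37, 1403]);
translate([609, 151, 0]) cube([32, 37, 1403]);
translate([249, 151, 202]) cube([360, 37, 37]);
translate([249, 151, 448]) cube([360, 37, 37]);
translate([249, 151, 694]) cube([360, 37, 37]);
translate([249, 151, 940]) cube([360, 37, 37]);
translate([249, 151, 1186]) cube([360, 37, 37]);


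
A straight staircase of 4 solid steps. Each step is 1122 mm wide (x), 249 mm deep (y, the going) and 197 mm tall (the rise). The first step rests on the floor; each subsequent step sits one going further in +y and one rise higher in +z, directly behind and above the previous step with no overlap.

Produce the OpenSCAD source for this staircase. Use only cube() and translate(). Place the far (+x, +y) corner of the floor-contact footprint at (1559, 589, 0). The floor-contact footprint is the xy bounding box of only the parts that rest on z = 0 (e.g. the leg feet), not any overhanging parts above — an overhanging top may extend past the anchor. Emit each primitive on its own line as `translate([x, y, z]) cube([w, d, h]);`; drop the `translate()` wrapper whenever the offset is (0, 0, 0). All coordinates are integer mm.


translate([437, 340, 0]) cube([1122, 249, 197]);
translate([437, 589, 197]) cube([1122, 249, 197]);
translate([437, 838, 394]) cube([1122, 249, 197]);
translate([437, 1087, 591]) cube([1122, 249, 197]);


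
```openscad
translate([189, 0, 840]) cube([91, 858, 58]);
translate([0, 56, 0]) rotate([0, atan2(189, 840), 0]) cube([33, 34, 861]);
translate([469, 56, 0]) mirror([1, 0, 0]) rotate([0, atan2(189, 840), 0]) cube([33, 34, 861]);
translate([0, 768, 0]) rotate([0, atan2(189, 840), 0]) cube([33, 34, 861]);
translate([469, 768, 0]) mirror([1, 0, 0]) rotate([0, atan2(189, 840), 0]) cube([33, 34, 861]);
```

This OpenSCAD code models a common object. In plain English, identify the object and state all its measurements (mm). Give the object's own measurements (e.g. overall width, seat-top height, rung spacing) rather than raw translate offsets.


A sawhorse. A 91×858×58 mm beam (x, y, z) sits on two A-frame leg pairs. Each pair is two raked legs of 33×34 mm section (34 mm along y) splaying symmetrically in x. Each leg rises 840 mm vertically over 189 mm of horizontal reach and is 861 mm long along its own axis. Every leg's outer bottom edge rests on the floor and its outer top edge meets a bottom edge of the beam — the left legs (tilting toward +x) meet the beam's −x bottom edge, the right legs (their mirror images, tilting toward −x) meet its +x bottom edge — so the leg tops tuck under the beam, the beam's underside is 840 mm above the floor, and the feet are 469 mm apart outside-to-outside with the beam centred between them. The two leg pairs are set in 56 mm from either end of the beam.


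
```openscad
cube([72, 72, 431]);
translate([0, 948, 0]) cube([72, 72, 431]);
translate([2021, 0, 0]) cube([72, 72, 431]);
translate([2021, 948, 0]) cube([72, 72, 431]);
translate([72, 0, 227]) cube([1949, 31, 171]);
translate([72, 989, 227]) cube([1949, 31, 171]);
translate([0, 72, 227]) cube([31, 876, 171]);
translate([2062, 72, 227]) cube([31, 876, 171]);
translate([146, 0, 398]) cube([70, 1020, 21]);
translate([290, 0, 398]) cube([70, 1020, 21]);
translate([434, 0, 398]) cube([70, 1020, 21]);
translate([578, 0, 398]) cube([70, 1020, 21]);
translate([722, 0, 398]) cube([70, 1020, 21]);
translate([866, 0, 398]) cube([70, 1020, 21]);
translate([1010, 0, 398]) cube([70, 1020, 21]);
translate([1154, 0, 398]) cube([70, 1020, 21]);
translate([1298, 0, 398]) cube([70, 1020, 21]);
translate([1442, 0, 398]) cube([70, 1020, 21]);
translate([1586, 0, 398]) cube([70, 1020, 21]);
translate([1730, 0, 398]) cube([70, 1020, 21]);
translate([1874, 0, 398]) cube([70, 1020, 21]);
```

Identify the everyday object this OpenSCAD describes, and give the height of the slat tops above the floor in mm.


A bed frame. The slat-top height is 419 mm.

Four posts, four rails, and a row of slats — a bed frame. Slats sit on the rails at z = 227 + 171 = 398; with slat thickness 21, the top is 419 mm.


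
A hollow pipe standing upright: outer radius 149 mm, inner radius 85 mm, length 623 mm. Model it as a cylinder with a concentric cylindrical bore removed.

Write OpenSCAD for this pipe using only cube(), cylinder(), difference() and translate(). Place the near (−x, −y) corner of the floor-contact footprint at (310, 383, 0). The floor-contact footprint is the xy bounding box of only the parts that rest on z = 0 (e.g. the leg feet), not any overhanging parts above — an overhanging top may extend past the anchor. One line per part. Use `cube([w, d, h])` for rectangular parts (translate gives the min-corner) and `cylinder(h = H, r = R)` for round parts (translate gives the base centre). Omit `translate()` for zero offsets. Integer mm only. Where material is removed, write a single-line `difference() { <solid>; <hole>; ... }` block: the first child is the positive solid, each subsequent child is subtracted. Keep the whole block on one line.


difference() { translate([459, 532, 0]) cylinder(h = 623, r = 149); translate([459, 532, 0]) cylinder(h = 623, r = 85); }


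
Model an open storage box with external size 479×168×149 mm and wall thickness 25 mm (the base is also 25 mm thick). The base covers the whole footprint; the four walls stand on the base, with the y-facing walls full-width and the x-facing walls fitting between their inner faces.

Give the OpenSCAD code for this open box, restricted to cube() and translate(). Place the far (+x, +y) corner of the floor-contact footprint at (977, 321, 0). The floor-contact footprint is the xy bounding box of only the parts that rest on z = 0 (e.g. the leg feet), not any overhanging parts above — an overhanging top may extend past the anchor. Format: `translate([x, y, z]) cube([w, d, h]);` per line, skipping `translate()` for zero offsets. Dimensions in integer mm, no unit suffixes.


translate([498, 153, 0]) cube([479, 168, 25]);
translate([498, 153, 25]) cube([479, 25, 124]);
translate([498, 296, 25]) cube([479, 25, 124]);
translate([498, 178, 25]) cube([25, 118, 124]);
translate([952, 178, 25]) cube([25, 118, 124]);


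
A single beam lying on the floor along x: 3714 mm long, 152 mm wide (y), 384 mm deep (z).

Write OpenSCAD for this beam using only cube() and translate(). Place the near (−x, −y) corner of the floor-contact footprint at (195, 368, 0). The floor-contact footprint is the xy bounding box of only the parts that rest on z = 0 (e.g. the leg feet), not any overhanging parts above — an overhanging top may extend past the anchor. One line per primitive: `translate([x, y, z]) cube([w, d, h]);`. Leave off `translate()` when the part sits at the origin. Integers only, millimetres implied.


translate([195, 368, 0]) cube([3714, 152, 384]);


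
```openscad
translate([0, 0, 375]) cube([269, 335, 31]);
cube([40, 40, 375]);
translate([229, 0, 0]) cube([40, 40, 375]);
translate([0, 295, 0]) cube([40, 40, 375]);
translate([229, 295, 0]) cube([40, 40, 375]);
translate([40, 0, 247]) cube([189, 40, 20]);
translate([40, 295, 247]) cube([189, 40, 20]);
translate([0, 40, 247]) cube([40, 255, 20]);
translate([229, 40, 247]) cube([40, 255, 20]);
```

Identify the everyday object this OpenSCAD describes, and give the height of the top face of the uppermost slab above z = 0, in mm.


A stool. The seat height is 406 mm.

A 269×335×31 slab at z = 375 on four corner posts — a stool. The seat top is 375 + 31 = 406 mm.


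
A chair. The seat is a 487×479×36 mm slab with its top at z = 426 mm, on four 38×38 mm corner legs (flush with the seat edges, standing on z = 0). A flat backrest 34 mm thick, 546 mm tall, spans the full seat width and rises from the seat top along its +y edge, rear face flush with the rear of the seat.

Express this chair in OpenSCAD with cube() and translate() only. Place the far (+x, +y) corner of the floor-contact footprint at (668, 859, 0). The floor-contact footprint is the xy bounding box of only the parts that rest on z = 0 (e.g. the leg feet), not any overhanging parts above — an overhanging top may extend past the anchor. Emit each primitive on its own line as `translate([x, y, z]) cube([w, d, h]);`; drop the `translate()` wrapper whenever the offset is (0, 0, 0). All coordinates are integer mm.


translate([181, 380, 390]) cube([487, 479, 36]);
translate([181, 380, 0]) cube([38, 38, 390]);
translate([630, 380, 0]) cube([38, 38, 390]);
translate([181, 821, 0]) cube([38, 38, 390]);
translate([630, 821, 0]) cube([38, 38, 390]);
translate([181, 825, 426]) cube([487, 34, 546]);


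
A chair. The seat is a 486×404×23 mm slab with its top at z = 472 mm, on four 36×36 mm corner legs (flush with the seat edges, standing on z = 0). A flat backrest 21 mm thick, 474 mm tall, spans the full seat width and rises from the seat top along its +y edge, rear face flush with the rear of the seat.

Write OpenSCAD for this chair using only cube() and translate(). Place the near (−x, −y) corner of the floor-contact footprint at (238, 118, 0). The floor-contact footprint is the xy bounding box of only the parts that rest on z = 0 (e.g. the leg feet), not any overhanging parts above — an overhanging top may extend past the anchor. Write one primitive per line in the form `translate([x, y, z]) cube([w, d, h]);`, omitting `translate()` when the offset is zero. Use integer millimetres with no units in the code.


translate([238, 118, 449]) cube([486, 404, 23]);
translate([238, 118, 0]) cube([36, 36, 449]);
translate([688, 118, 0]) cube([36, 36, 449]);
translate([238, 486, 0]) cube([36, 36, 449]);
translate([688, 486, 0]) cube([36, 36, 449]);
translate([238, 501, 472]) cube([486, 21, 474]);


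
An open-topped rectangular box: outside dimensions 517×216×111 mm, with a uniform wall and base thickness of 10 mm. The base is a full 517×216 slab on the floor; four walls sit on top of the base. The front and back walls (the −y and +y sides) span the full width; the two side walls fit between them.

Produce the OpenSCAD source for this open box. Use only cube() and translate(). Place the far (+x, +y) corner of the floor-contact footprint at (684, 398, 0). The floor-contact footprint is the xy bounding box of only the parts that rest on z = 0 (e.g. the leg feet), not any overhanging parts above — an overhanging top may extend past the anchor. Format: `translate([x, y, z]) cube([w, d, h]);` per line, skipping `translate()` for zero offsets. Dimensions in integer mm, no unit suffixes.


translate([167, 182, 0]) cube([517, 216, 10]);
translate([167, 182, 10]) cube([517, 10, 101]);
translate([167, 388, 10]) cube([517, 10, 101]);
translate([167, 192, 10]) cube([10, 196, 101]);
translate([674, 192, 10]) cube([10, 196, 101]);


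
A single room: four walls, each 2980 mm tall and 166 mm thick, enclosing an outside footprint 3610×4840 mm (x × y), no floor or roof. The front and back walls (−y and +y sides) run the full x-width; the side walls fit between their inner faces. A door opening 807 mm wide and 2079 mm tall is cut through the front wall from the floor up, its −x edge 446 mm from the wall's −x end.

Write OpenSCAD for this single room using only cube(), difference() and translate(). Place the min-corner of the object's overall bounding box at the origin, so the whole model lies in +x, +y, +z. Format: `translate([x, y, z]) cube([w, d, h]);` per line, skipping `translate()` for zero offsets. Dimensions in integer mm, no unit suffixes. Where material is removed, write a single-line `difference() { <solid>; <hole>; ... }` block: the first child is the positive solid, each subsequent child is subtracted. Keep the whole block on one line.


difference() { cube([3610, 166, 2980]); translate([446, 0, 0]) cube([807, 166, 2079]); }
translate([0, 4674, 0]) cube([3610, 166, 2980]);
translate([0, 166, 0]) cube([166, 4508, 2980]);
translate([3444, 166, 0]) cube([166, 4508, 2980]);


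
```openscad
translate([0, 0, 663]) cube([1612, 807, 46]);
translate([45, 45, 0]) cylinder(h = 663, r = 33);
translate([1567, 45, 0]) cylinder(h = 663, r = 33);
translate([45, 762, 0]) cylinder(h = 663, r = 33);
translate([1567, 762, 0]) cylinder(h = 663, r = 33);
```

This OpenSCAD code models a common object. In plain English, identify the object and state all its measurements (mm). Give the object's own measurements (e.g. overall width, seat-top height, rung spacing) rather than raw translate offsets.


A rectangular dining table. The top is 1612×807×46 mm with its upper surface at z = 709 mm. It stands on four round legs of 66 mm diameter, each leg's bounding box inset 12 mm from the nearest pair of top edges, running from the floor to the underside of the top.


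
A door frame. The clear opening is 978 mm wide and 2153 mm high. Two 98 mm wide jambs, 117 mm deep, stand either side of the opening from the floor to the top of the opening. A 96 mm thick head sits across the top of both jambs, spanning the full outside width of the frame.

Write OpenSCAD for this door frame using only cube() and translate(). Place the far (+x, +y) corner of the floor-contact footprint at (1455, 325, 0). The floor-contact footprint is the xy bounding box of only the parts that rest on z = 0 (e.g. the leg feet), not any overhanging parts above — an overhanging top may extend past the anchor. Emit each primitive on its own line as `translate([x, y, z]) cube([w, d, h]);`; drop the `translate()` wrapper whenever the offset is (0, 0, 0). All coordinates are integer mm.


translate([281, 208, 0]) cube([98, 117, 2153]);
translate([1357, 208, 0]) cube([98, 117, 2153]);
translate([281, 208, 2153]) cube([1174, 117, 96]);


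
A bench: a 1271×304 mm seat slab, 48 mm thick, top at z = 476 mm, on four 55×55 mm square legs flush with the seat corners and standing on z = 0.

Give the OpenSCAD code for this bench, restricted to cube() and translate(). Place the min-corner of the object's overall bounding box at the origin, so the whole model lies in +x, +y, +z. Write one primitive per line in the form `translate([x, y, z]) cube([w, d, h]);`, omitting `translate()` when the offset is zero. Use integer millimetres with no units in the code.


// leg_h = 476 − 48 = 428
translate([0, 0, 428]) cube([1271, 304, 48]);
cube([55, 55, 428]);
translate([0, 249, 0]) cube([55, 55, 428]);
translate([1216, 0, 0]) cube([55, 55, 428]);
translate([1216, 249, 0]) cube([55, 55, 428]);


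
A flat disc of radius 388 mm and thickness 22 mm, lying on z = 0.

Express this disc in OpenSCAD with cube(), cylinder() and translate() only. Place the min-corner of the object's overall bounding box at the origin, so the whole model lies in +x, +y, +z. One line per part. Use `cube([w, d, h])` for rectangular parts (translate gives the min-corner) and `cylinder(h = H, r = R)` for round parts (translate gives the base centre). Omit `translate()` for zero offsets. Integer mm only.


translate([388, 388, 0]) cylinder(h = 22, r = 388);


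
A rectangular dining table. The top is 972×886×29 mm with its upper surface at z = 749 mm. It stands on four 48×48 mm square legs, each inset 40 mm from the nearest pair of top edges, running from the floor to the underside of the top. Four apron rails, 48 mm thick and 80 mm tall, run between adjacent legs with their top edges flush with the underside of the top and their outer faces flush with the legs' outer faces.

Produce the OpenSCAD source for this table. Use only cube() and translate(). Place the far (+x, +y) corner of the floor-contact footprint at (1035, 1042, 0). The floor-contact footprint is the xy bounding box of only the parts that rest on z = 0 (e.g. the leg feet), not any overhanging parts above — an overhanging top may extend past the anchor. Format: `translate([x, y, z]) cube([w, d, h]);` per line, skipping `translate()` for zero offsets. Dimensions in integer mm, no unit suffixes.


// leg_h = 749 - 29 = 720
// apron z = 720 - 80 = 640
translate([103, 196, 720]) cube([972, 886, 29]);
translate([143, 236, 0]) cube([48, 48, 720]);
translate([987, 236, 0]) cube([48, 48, 720]);
translate([143, 994, 0]) cube([48, 48, 720]);
translate([987, 994, 0]) cube([48, 48, 720]);
translate([191, 236, 640]) cube([796, 48, 80]);
translate([191, 994, 640]) cube([796, 48, 80]);
translate([143, 284, 640]) cube([48, 710, 80]);
translate([987, 284, 640]) cube([48, 710, 80]);


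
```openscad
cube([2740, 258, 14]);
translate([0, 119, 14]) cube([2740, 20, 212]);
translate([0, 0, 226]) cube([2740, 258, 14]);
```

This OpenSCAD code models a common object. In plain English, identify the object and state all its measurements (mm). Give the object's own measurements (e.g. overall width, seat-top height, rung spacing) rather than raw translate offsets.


An I-beam lying along x, 2740 mm long. Overall section height 240 mm. Two flanges 258 mm wide (y) and 14 mm thick, one on the floor and one at the top; a web 20 mm thick runs between them, centred on the flange width.


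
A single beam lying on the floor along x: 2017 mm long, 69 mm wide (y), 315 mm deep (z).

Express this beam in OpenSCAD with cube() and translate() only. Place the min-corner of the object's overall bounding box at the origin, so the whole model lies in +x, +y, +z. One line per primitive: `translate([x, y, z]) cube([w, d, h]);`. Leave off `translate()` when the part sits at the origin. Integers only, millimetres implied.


cube([2017, 69, 315]);


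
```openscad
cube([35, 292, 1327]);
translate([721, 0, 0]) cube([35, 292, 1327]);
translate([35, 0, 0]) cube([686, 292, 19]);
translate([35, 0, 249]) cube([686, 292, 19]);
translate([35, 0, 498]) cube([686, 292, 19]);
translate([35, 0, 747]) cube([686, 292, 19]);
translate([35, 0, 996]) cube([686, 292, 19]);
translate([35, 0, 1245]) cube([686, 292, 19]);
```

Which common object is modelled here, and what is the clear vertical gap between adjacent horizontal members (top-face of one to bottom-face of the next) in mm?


A bookshelf. The clear shelf gap is 230 mm.

Two tall side panels with 6 horizontal boards between them — a bookshelf. The first two shelf undersides are at z = 0 and z = 249; with shelf thickness 19, the clear gap is 249 − 0 − 19 = 230 mm.


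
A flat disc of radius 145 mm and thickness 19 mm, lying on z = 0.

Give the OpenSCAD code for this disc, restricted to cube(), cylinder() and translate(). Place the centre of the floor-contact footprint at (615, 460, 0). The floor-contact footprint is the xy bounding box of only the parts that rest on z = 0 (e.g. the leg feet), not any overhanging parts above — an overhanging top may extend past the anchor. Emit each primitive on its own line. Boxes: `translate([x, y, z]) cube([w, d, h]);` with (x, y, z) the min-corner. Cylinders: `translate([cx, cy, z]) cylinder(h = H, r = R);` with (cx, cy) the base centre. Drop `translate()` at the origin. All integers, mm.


translate([615, 460, 0]) cylinder(h = 19, r = 145);


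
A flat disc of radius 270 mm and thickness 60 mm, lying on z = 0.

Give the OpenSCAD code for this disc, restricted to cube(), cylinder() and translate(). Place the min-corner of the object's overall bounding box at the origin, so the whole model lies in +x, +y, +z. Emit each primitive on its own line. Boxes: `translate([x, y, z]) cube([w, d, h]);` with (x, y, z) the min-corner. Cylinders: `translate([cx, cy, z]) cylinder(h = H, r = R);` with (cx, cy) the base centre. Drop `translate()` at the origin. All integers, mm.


translate([270, 270, 0]) cylinder(h = 60, r = 270);


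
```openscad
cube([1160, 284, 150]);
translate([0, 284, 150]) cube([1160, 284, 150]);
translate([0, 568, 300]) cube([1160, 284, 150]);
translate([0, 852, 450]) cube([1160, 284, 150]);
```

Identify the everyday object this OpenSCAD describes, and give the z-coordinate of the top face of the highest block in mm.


A staircase. The total rise is 600 mm.

4 identical blocks, each offset up and back from the previous — a staircase. Each step is 150 mm tall and there are 4 of them, so the total rise is 4 × 150 = 600 mm.


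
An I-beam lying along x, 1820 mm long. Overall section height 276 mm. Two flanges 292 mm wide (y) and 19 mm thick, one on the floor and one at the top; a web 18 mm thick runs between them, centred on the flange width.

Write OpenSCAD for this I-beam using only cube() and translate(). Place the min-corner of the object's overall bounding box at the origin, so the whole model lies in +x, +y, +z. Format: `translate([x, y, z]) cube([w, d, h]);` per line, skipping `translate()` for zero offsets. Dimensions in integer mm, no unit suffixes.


cube([1820, 292, 19]);
translate([0, 137, 19]) cube([1820, 18, 238]);
translate([0, 0, 257]) cube([1820, 292, 19]);


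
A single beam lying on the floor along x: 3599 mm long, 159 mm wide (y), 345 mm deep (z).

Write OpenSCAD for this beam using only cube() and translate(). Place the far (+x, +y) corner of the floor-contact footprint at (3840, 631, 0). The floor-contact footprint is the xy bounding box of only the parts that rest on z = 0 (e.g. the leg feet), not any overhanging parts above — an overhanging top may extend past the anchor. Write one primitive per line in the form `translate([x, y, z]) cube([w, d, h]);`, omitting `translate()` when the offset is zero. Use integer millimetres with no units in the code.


translate([241, 472, 0]) cube([3599, 159, 345]);


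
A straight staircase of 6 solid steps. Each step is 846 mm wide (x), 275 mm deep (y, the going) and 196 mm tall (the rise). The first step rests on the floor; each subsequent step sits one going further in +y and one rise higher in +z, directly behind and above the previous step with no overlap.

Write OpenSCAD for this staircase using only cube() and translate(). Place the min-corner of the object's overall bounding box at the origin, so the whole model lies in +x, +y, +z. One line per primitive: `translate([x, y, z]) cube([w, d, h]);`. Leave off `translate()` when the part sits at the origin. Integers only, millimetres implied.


cube([846, 275, 196]);
translate([0, 275, 196]) cube([846, 275, 196]);
translate([0, 550, 392]) cube([846, 275, 196]);
translate([0, 825, 588]) cube([846, 275, 196]);
translate([0, 1100, 784]) cube([846, 275, 196]);
translate([0, 1375, 980]) cube([846, 275, 196]);


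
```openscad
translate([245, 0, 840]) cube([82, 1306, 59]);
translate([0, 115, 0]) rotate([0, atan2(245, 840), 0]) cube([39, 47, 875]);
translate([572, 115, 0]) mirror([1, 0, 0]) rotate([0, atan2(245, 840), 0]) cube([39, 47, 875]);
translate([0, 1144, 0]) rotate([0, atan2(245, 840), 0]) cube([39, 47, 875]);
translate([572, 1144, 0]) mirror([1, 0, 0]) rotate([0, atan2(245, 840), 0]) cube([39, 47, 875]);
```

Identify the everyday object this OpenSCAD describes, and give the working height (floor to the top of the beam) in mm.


A sawhorse. The overall height is 899 mm.

A beam across two mirrored pairs of raked legs — a sawhorse. The beam's underside is at z = 840 (matching the legs' vertical rise in atan2(245, 840)) and the beam is 59 mm tall, so its top is at 840 + 59 = 899 mm. The raked legs top out at the beam's underside, so that is the highest point.


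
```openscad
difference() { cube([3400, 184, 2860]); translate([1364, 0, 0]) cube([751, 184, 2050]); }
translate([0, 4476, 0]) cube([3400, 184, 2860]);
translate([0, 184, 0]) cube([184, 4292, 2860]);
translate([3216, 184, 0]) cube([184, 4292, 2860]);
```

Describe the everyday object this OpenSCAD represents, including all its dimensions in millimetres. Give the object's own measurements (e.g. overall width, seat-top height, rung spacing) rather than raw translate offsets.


A single room: four walls, each 2860 mm tall and 184 mm thick, enclosing an outside footprint 3400×4660 mm (x × y), no floor or roof. The front and back walls (−y and +y sides) run the full x-width; the side walls fit between their inner faces. A door opening 751 mm wide and 2050 mm tall is cut through the front wall from the floor up, its −x edge 1364 mm from the wall's −x end.


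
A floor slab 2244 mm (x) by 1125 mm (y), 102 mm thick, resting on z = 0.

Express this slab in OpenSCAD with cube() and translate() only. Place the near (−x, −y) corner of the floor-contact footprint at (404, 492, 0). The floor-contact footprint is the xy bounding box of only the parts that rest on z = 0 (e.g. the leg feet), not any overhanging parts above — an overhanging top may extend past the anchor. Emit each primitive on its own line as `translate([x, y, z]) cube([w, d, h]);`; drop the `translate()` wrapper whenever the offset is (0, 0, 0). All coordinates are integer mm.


translate([404, 492, 0]) cube([2244, 1125, 102]);


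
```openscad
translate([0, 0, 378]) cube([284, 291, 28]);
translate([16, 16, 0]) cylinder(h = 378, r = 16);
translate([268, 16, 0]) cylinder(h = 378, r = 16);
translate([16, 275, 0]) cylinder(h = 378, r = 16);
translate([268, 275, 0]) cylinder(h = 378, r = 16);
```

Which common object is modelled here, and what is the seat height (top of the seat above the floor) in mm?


A stool. The seat height is 406 mm.

A 284×291×28 slab at z = 378 on four corner cylinders — a stool. The seat top is 378 + 28 = 406 mm.


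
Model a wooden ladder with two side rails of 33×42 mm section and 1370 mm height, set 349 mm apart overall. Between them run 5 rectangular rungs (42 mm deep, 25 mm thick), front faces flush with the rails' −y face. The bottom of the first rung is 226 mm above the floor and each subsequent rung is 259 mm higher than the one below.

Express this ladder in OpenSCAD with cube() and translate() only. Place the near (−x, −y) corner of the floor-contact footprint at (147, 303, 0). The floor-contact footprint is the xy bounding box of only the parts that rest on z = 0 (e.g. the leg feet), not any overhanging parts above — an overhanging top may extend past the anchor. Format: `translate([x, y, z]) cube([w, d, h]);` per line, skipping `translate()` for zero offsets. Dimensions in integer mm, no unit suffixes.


// rung span = 349 - 2*33 = 283
// rung[k] z = 226 + k*259
translate([147, 303, 0]) cube([33, 42, 1370]);
translate([463, 303, 0]) cube([33, 42, 1370]);
translate([180, 303, 226]) cube([283, 42, 25]);
translate([180, 303, 485]) cube([283, 42, 25]);
translate([180, 303, 744]) cube([283, 42, 25]);
translate([180, 303, 1003]) cube([283, 42, 25]);
translate([180, 303, 1262]) cube([283, 42, 25]);


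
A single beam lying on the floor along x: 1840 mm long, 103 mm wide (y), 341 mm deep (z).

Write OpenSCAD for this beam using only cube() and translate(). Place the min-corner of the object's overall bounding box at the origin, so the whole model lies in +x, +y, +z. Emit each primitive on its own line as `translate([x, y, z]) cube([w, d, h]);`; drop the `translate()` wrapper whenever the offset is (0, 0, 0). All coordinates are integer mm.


cube([1840, 103, 341]);


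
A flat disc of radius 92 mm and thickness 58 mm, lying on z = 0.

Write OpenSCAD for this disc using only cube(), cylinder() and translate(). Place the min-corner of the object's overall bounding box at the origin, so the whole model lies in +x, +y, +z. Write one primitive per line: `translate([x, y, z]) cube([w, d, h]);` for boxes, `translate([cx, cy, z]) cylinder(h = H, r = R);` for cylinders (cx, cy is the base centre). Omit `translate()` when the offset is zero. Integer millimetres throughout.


translate([92, 92, 0]) cylinder(h = 58, r = 92);


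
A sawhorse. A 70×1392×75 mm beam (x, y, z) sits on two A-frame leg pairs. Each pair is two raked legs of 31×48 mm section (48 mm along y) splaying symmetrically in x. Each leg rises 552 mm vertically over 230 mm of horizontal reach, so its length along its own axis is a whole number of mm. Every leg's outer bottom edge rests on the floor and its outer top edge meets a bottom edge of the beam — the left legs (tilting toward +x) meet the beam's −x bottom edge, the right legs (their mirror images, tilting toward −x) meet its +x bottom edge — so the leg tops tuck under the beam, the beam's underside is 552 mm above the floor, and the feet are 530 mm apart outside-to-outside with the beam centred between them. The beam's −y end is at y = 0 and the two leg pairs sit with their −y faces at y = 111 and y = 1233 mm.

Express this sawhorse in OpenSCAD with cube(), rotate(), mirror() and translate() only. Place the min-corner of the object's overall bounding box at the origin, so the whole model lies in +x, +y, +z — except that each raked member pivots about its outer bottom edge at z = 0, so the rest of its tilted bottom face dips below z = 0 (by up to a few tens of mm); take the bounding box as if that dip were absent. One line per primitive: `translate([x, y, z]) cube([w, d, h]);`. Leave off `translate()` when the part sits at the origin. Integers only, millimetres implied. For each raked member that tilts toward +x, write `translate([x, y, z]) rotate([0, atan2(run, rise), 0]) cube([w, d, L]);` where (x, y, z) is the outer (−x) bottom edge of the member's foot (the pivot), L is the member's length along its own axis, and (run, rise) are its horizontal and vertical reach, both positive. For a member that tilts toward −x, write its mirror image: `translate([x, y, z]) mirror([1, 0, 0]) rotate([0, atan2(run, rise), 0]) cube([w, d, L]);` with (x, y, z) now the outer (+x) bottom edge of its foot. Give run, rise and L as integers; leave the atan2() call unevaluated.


translate([230, 0, 552]) cube([70, 1392, 75]);
translate([0, 111, 0]) rotate([0, atan2(230, 552), 0]) cube([31, 48, 598]);
translate([530, 111, 0]) mirror([1, 0, 0]) rotate([0, atan2(230, 552), 0]) cube([31, 48, 598]);
translate([0, 1233, 0]) rotate([0, atan2(230, 552), 0]) cube([31, 48, 598]);
translate([530, 1233, 0]) mirror([1, 0, 0]) rotate([0, atan2(230, 552), 0]) cube([31, 48, 598]);
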